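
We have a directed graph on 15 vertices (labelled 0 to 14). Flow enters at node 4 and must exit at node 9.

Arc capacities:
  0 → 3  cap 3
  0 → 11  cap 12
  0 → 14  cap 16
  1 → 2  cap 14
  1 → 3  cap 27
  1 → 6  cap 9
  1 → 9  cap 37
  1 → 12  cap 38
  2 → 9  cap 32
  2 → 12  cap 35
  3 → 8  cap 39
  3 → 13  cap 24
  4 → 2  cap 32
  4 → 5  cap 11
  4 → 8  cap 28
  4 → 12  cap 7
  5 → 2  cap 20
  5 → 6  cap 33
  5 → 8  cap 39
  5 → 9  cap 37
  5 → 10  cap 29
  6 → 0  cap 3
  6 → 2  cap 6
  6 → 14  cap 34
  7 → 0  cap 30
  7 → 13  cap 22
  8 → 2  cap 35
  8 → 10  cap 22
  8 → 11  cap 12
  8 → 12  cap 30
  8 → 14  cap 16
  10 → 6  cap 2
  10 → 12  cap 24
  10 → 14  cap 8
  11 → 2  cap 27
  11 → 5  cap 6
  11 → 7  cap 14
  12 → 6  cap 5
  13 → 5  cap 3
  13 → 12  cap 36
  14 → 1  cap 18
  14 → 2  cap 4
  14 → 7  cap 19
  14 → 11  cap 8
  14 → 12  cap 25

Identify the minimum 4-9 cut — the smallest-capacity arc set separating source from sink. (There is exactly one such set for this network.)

Min-cut arcs: {(2,9), (4,5), (11,5), (13,5), (14,1)} (total capacity 70)

augment #1: 4→2→9 push 32
augment #2: 4→5→9 push 11
augment #3: 4→8→11→5→9 push 6
augment #4: 4→8→14→1→9 push 16
augment #5: 4→8→10→14→1→9 push 2
augment #6: 4→8→11→7→13→5→9 push 3
max flow = 70; residual-reachable set from 4 gives S-side
cut edges (S→T): {(2,9), (4,5), (11,5), (13,5), (14,1)} total cap 70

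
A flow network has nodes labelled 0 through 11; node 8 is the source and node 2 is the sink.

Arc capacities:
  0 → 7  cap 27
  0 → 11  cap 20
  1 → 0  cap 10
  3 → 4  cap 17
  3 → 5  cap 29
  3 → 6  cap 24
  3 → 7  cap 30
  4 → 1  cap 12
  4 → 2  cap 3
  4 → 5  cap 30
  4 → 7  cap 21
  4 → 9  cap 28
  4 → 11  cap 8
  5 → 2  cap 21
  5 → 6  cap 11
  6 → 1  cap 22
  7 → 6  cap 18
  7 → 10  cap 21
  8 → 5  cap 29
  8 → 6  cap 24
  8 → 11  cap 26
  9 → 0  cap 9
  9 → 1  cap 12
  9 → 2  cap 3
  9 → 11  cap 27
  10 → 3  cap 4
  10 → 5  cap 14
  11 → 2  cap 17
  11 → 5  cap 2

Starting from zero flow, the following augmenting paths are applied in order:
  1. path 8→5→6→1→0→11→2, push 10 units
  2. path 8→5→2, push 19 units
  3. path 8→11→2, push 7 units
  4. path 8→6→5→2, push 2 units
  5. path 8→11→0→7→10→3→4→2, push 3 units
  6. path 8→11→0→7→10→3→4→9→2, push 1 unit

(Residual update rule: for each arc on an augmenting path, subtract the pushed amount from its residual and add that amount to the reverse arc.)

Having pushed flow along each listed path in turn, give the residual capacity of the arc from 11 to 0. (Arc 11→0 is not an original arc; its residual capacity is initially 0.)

Residual capacity of (11,0): 6

after path 1 (8→5→6→1→0→11→2, push 10): res(11,0)=10
after path 2 (8→5→2, push 19): res(11,0)=10
after path 3 (8→11→2, push 7): res(11,0)=10
after path 4 (8→6→5→2, push 2): res(11,0)=10
after path 5 (8→11→0→7→10→3→4→2, push 3): res(11,0)=7
after path 6 (8→11→0→7→10→3→4→9→2, push 1): res(11,0)=6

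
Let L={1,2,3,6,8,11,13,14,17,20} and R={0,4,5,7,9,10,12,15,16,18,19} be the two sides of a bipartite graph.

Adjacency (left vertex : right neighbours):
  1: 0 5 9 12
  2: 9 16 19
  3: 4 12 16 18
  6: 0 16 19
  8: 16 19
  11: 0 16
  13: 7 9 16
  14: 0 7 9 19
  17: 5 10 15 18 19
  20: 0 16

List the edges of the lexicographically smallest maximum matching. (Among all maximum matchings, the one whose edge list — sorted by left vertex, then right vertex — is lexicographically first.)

Lex-smallest maximum matching: {(1,5), (2,9), (3,4), (6,0), (8,16), (13,7), (14,19), (17,10)}

|M| = 8 (so the lex-smallest maximum matching has 8 edges)
process left vertices in ascending order; for each, take the smallest-labelled available neighbour that still permits 8 edges overall, or leave it unmatched if none does
lex-smallest matching: {1-5, 2-9, 3-4, 6-0, 8-16, 13-7, 14-19, 17-10}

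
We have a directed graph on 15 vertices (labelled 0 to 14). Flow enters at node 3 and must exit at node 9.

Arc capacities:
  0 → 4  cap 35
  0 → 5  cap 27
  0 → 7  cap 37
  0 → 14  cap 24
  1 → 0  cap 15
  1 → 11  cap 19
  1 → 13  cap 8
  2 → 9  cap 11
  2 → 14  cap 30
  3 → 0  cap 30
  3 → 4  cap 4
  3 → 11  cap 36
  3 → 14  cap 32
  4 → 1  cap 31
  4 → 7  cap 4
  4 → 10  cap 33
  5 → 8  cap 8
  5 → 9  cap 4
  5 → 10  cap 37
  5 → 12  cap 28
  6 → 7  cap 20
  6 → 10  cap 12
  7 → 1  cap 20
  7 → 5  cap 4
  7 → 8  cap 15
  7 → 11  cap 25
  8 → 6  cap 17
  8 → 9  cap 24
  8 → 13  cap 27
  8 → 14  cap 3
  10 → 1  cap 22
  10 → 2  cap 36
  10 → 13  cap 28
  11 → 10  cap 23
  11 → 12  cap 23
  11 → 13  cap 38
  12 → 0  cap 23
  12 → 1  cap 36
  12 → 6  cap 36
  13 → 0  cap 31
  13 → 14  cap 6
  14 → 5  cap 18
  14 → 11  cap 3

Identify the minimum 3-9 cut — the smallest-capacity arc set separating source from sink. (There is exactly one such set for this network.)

Min-cut arcs: {(2,9), (5,8), (5,9), (7,8)} (total capacity 38)

augment #1: 3→0→5→9 push 4
augment #2: 3→0→5→8→9 push 8
augment #3: 3→0→7→8→9 push 15
augment #4: 3→4→10→2→9 push 4
augment #5: 3→11→10→2→9 push 7
max flow = 38; residual-reachable set from 3 gives S-side
cut edges (S→T): {(2,9), (5,8), (5,9), (7,8)} total cap 38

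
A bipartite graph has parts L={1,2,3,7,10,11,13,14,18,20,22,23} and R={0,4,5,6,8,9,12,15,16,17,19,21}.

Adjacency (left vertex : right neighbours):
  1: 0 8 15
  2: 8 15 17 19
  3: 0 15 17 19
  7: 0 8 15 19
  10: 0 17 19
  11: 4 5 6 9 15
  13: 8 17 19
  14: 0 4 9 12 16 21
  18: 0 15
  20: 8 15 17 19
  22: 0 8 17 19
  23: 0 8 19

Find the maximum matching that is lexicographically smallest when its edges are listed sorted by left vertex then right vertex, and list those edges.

Lex-smallest maximum matching: {(1,0), (2,8), (3,15), (7,19), (10,17), (11,4), (14,9)}

|M| = 7 (so the lex-smallest maximum matching has 7 edges)
process left vertices in ascending order; for each, take the smallest-labelled available neighbour that still permits 7 edges overall, or leave it unmatched if none does
lex-smallest matching: {1-0, 2-8, 3-15, 7-19, 10-17, 11-4, 14-9}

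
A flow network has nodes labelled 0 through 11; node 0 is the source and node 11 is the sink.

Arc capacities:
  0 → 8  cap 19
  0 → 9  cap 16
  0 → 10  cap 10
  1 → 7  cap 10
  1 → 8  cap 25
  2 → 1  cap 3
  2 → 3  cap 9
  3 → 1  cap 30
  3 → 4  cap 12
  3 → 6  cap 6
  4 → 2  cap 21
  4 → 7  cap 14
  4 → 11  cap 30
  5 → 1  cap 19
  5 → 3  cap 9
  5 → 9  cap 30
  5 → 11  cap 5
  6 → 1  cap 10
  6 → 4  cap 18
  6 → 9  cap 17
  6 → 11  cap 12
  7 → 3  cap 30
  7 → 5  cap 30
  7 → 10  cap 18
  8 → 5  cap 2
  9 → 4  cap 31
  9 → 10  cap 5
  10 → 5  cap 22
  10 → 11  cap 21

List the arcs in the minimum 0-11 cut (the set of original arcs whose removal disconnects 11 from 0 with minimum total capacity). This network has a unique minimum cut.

Min-cut arcs: {(0,9), (0,10), (8,5)} (total capacity 28)

augment #1: 0→10→11 push 10
augment #2: 0→8→5→11 push 2
augment #3: 0→9→4→11 push 16
max flow = 28; residual-reachable set from 0 gives S-side
cut edges (S→T): {(0,9), (0,10), (8,5)} total cap 28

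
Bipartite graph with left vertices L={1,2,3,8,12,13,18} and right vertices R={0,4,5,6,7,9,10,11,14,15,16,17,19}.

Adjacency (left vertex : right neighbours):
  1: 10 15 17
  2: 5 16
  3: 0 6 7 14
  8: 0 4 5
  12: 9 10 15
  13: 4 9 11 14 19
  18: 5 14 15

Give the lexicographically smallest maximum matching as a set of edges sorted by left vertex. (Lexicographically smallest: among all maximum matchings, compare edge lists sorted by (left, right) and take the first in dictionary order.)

|M| = 7 (so the lex-smallest maximum matching has 7 edges)
process left vertices in ascending order; for each, take the smallest-labelled available neighbour that still permits 7 edges overall, or leave it unmatched if none does
lex-smallest matching: {1-10, 2-5, 3-0, 8-4, 12-9, 13-11, 18-14}

Lex-smallest maximum matching: {(1,10), (2,5), (3,0), (8,4), (12,9), (13,11), (18,14)}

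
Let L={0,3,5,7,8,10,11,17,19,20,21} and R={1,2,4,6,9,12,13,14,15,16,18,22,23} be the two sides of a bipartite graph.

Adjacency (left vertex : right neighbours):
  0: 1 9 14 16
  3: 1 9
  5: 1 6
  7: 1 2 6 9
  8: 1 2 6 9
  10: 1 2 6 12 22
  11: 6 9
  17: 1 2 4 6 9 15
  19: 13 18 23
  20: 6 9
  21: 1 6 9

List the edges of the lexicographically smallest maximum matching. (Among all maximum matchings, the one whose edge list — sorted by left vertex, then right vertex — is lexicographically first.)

|M| = 8 (so the lex-smallest maximum matching has 8 edges)
process left vertices in ascending order; for each, take the smallest-labelled available neighbour that still permits 8 edges overall, or leave it unmatched if none does
lex-smallest matching: {0-14, 3-1, 5-6, 7-2, 8-9, 10-12, 17-4, 19-13}

Lex-smallest maximum matching: {(0,14), (3,1), (5,6), (7,2), (8,9), (10,12), (17,4), (19,13)}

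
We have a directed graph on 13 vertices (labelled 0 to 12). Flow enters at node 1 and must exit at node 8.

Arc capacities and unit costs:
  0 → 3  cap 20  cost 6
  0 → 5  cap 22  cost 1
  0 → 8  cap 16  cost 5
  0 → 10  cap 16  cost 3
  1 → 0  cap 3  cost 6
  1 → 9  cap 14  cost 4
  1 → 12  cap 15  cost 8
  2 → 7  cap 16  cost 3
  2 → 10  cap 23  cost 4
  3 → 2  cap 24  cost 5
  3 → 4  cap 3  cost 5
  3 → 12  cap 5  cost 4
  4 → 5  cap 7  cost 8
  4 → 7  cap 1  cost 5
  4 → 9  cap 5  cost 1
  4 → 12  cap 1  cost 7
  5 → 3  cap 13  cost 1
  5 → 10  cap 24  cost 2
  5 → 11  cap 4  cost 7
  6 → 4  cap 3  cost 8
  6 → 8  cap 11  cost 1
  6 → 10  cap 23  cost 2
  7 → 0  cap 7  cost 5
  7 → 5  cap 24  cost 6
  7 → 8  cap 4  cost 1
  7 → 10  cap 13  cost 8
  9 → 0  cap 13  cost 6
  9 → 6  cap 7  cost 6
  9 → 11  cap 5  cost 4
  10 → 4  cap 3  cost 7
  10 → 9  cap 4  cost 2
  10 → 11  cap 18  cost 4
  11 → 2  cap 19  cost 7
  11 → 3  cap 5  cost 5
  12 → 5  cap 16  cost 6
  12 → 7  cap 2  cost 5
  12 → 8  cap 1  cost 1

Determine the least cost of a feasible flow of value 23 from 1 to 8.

shortest-cost path #1: 1→12→8 push 1 @ unit cost 9 (adds 9)
shortest-cost path #2: 1→0→8 push 3 @ unit cost 11 (adds 33)
shortest-cost path #3: 1→9→6→8 push 7 @ unit cost 11 (adds 77)
shortest-cost path #4: 1→12→7→8 push 2 @ unit cost 14 (adds 28)
shortest-cost path #5: 1→9→0→8 push 7 @ unit cost 15 (adds 105)
shortest-cost path #6: 1→12→5→3→2→7→8 push 2 @ unit cost 24 (adds 48)
shortest-cost path #7: 1→12→5→10→9→0→8 push 1 @ unit cost 29 (adds 29)
total cost = 329

Minimum cost for 23 units: 329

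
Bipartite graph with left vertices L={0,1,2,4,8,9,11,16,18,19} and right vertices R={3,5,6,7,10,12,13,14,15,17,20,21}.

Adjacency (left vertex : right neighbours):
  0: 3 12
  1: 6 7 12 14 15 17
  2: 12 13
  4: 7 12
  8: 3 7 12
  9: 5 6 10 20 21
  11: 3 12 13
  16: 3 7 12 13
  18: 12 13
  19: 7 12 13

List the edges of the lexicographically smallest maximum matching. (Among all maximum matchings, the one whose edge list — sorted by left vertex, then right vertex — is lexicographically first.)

Lex-smallest maximum matching: {(0,3), (1,6), (2,12), (4,7), (9,5), (11,13)}

|M| = 6 (so the lex-smallest maximum matching has 6 edges)
process left vertices in ascending order; for each, take the smallest-labelled available neighbour that still permits 6 edges overall, or leave it unmatched if none does
lex-smallest matching: {0-3, 1-6, 2-12, 4-7, 9-5, 11-13}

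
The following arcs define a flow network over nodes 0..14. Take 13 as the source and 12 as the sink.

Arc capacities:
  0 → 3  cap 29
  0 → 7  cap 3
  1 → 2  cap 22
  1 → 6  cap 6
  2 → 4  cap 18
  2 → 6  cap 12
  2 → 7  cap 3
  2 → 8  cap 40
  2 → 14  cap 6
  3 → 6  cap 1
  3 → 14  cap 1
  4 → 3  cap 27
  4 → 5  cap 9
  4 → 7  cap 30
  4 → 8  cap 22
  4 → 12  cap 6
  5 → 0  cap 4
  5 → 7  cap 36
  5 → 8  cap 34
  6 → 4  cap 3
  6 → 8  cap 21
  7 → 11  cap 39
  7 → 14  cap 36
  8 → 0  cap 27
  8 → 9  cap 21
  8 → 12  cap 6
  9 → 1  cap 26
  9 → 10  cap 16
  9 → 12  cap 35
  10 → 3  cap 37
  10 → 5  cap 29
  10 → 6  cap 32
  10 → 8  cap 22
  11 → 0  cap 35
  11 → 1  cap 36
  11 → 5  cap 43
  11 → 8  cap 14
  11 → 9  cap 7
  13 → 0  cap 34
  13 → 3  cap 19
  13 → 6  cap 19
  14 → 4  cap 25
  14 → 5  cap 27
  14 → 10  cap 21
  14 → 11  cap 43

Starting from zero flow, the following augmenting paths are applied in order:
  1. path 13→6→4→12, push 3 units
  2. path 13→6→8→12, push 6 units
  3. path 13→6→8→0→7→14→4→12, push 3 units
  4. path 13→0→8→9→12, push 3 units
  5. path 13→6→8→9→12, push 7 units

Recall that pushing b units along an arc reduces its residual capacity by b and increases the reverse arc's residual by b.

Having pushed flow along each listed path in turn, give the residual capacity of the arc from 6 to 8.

Residual capacity of (6,8): 5

after path 1 (13→6→4→12, push 3): res(6,8)=21
after path 2 (13→6→8→12, push 6): res(6,8)=15
after path 3 (13→6→8→0→7→14→4→12, push 3): res(6,8)=12
after path 4 (13→0→8→9→12, push 3): res(6,8)=12
after path 5 (13→6→8→9→12, push 7): res(6,8)=5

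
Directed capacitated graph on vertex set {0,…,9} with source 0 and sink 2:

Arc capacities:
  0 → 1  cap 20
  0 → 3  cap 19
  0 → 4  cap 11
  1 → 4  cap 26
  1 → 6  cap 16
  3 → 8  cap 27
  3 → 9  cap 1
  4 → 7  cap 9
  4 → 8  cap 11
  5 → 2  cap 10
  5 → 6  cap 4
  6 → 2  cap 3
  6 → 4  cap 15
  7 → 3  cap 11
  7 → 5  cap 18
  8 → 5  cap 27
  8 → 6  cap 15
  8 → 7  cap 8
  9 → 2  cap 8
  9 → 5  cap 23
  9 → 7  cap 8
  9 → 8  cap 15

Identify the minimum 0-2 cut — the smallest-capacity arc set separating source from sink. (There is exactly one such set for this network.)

augment #1: 0→1→6→2 push 3
augment #2: 0→3→9→2 push 1
augment #3: 0→3→8→5→2 push 10
max flow = 14; residual-reachable set from 0 gives S-side
cut edges (S→T): {(3,9), (5,2), (6,2)} total cap 14

Min-cut arcs: {(3,9), (5,2), (6,2)} (total capacity 14)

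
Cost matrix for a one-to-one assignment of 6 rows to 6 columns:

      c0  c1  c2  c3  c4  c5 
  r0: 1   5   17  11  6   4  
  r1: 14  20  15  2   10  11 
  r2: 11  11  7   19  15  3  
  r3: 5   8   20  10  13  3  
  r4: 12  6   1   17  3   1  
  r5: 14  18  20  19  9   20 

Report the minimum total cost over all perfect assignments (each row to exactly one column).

Minimum assignment cost: 24

optimal assignment: row0→col0 (cost 1), row1→col3 (cost 2), row2→col5 (cost 3), row3→col1 (cost 8), row4→col2 (cost 1), row5→col4 (cost 9)
total = 1 + 2 + 3 + 8 + 1 + 9 = 24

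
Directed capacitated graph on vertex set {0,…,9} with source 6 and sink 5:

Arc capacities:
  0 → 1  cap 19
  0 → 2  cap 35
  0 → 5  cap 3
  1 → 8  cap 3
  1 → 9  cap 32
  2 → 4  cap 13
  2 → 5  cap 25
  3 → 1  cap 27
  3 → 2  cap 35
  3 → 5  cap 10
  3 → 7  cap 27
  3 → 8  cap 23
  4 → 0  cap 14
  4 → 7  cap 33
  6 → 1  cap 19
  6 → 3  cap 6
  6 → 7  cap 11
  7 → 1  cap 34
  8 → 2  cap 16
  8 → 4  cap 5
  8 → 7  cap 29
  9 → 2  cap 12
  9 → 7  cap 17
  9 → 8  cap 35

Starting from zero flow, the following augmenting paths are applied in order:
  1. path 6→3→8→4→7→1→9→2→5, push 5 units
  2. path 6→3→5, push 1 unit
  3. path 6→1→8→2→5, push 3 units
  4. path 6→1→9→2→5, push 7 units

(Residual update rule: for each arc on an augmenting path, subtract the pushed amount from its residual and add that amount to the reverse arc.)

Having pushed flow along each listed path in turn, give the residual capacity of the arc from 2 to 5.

Residual capacity of (2,5): 10

after path 1 (6→3→8→4→7→1→9→2→5, push 5): res(2,5)=20
after path 2 (6→3→5, push 1): res(2,5)=20
after path 3 (6→1→8→2→5, push 3): res(2,5)=17
after path 4 (6→1→9→2→5, push 7): res(2,5)=10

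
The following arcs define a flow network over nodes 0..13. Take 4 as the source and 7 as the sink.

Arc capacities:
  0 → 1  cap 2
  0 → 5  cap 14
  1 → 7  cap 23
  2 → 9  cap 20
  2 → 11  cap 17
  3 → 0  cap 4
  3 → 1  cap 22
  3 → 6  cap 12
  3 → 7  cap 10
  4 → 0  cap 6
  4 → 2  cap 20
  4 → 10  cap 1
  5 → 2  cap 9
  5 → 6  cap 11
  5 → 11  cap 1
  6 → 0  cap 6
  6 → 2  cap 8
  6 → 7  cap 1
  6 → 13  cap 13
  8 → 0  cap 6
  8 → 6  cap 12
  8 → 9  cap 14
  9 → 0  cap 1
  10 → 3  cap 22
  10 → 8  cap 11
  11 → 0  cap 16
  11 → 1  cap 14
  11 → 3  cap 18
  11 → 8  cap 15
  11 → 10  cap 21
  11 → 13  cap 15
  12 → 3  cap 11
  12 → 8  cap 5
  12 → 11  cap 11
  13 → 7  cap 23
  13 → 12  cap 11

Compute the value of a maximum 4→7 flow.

augment #1: 4→0→1→7 bottleneck 2, total now 2
augment #2: 4→10→3→7 bottleneck 1, total now 3
augment #3: 4→0→5→6→7 bottleneck 1, total now 4
augment #4: 4→2→11→1→7 bottleneck 14, total now 18
augment #5: 4→2→11→3→7 bottleneck 3, total now 21
augment #6: 4→0→5→6→13→7 bottleneck 3, total now 24
augment #7: 4→2→9→0→5→6→13→7 bottleneck 1, total now 25

Maximum flow value: 25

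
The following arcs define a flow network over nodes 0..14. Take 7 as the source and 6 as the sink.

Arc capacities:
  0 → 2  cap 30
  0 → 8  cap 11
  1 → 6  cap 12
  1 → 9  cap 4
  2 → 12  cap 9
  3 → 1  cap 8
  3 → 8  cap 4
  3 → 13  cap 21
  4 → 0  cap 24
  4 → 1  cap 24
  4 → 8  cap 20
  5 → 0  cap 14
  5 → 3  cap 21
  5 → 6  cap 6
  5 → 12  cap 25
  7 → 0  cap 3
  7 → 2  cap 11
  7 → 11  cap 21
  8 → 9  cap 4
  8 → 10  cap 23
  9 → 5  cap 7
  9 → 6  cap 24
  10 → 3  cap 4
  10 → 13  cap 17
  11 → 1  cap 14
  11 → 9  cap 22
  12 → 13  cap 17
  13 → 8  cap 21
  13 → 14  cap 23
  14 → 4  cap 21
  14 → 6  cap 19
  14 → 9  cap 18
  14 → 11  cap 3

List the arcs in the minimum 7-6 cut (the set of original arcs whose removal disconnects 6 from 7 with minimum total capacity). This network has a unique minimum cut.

augment #1: 7→11→1→6 push 12
augment #2: 7→11→9→6 push 9
augment #3: 7→0→8→9→6 push 3
augment #4: 7→2→12→13→14→6 push 9
max flow = 33; residual-reachable set from 7 gives S-side
cut edges (S→T): {(2,12), (7,0), (7,11)} total cap 33

Min-cut arcs: {(2,12), (7,0), (7,11)} (total capacity 33)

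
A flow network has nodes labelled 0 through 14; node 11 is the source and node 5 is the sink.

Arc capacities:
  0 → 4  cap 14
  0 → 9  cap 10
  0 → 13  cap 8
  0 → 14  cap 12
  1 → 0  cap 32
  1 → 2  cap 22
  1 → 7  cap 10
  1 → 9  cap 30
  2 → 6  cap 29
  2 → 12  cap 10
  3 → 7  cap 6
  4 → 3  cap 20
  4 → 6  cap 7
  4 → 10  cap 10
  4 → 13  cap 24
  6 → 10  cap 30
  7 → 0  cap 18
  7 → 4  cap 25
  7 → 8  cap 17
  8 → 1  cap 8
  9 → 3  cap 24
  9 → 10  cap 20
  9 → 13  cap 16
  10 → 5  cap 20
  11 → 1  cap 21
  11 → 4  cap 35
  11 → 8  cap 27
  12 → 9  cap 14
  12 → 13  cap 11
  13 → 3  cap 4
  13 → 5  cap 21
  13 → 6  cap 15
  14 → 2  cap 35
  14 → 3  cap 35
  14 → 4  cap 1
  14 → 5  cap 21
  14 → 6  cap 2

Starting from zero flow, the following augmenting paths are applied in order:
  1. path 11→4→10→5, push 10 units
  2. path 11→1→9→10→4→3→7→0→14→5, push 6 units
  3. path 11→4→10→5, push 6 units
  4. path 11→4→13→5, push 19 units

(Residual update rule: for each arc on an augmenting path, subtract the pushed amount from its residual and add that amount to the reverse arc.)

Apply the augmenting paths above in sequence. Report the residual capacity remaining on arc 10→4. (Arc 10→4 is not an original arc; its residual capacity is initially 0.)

after path 1 (11→4→10→5, push 10): res(10,4)=10
after path 2 (11→1→9→10→4→3→7→0→14→5, push 6): res(10,4)=4
after path 3 (11→4→10→5, push 6): res(10,4)=10
after path 4 (11→4→13→5, push 19): res(10,4)=10

Residual capacity of (10,4): 10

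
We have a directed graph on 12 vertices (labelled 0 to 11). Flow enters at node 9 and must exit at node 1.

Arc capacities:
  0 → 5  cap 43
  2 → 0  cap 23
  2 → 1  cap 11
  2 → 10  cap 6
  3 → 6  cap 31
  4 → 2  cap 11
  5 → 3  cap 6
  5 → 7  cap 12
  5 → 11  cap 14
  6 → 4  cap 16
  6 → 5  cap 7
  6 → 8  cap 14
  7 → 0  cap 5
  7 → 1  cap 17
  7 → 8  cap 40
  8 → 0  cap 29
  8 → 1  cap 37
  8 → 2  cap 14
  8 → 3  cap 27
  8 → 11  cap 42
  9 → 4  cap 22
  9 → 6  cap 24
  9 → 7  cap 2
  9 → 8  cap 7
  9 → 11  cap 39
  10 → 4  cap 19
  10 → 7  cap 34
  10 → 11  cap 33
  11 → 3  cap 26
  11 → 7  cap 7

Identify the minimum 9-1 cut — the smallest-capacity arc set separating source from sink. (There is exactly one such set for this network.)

Min-cut arcs: {(4,2), (6,5), (6,8), (9,7), (9,8), (11,7)} (total capacity 48)

augment #1: 9→7→1 push 2
augment #2: 9→8→1 push 7
augment #3: 9→4→2→1 push 11
augment #4: 9→6→8→1 push 14
augment #5: 9→11→7→1 push 7
augment #6: 9→6→5→7→1 push 7
max flow = 48; residual-reachable set from 9 gives S-side
cut edges (S→T): {(4,2), (6,5), (6,8), (9,7), (9,8), (11,7)} total cap 48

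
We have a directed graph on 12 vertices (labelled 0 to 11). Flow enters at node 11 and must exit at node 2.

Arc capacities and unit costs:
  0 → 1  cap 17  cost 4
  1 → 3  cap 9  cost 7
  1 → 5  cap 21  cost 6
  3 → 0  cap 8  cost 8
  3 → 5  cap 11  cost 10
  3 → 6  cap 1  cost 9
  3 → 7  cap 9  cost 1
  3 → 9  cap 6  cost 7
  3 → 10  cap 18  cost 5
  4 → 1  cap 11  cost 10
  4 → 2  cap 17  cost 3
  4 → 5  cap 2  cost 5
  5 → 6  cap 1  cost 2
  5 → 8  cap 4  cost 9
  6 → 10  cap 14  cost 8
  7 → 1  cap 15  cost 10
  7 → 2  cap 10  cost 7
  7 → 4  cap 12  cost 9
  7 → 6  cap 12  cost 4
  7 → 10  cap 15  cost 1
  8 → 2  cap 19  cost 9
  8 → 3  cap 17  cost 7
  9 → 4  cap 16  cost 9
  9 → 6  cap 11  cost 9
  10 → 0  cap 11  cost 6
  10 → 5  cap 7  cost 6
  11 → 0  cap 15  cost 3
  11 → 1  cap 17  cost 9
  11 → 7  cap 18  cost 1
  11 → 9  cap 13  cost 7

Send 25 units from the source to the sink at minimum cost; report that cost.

shortest-cost path #1: 11→7→2 push 10 @ unit cost 8 (adds 80)
shortest-cost path #2: 11→7→4→2 push 8 @ unit cost 13 (adds 104)
shortest-cost path #3: 11→9→4→2 push 7 @ unit cost 19 (adds 133)
total cost = 317

Minimum cost for 25 units: 317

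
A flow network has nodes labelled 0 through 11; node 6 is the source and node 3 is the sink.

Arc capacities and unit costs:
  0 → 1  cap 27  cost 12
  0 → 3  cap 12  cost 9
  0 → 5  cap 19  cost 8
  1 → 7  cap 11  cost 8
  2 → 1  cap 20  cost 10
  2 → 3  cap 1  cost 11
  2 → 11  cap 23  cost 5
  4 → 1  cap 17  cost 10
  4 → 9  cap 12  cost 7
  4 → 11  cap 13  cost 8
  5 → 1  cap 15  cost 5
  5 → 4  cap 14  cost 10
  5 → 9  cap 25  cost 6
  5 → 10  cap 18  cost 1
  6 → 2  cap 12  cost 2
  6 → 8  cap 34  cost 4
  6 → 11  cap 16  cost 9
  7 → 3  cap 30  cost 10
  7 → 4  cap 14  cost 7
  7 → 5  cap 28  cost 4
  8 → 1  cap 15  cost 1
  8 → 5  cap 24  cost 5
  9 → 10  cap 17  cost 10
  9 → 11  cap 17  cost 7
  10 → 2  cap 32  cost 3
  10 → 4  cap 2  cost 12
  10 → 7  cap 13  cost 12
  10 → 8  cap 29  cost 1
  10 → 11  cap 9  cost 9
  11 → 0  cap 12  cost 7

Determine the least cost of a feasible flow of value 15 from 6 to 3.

Minimum cost for 15 units: 335

shortest-cost path #1: 6→2→3 push 1 @ unit cost 13 (adds 13)
shortest-cost path #2: 6→8→1→7→3 push 11 @ unit cost 23 (adds 253)
shortest-cost path #3: 6→2→11→0→3 push 3 @ unit cost 23 (adds 69)
total cost = 335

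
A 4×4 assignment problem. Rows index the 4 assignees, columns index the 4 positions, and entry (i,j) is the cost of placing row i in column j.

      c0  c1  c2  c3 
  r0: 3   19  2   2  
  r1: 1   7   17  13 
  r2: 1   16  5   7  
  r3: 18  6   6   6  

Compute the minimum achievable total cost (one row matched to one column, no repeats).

Minimum assignment cost: 14

optimal assignment: row0→col3 (cost 2), row1→col0 (cost 1), row2→col2 (cost 5), row3→col1 (cost 6)
total = 2 + 1 + 5 + 6 = 14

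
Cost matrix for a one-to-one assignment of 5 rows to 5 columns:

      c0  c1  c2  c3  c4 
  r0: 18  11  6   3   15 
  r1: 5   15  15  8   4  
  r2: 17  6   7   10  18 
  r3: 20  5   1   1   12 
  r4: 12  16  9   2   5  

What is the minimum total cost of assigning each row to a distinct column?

Minimum assignment cost: 20

optimal assignment: row0→col3 (cost 3), row1→col0 (cost 5), row2→col1 (cost 6), row3→col2 (cost 1), row4→col4 (cost 5)
total = 3 + 5 + 6 + 1 + 5 = 20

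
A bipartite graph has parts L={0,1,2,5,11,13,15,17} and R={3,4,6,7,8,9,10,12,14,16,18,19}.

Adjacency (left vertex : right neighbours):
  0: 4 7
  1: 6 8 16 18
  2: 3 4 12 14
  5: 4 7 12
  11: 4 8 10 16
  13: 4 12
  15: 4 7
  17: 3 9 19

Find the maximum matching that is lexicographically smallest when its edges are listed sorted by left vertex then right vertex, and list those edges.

Lex-smallest maximum matching: {(0,4), (1,6), (2,3), (5,7), (11,8), (13,12), (17,9)}

|M| = 7 (so the lex-smallest maximum matching has 7 edges)
process left vertices in ascending order; for each, take the smallest-labelled available neighbour that still permits 7 edges overall, or leave it unmatched if none does
lex-smallest matching: {0-4, 1-6, 2-3, 5-7, 11-8, 13-12, 17-9}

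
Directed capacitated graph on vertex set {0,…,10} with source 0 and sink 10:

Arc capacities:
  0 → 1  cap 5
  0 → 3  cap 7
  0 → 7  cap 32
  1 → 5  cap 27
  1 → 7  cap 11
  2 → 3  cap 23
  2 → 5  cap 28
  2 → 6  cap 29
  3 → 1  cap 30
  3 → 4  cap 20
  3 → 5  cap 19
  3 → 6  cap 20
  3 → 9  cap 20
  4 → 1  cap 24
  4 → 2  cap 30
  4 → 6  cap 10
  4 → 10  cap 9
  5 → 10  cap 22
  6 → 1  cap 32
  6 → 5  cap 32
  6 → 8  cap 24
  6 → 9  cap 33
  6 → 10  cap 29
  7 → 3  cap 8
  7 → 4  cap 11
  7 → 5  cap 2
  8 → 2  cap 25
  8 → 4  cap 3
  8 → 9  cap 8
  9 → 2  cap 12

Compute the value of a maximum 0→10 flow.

augment #1: 0→1→5→10 bottleneck 5, total now 5
augment #2: 0→3→4→10 bottleneck 7, total now 12
augment #3: 0→7→4→10 bottleneck 2, total now 14
augment #4: 0→7→5→10 bottleneck 2, total now 16
augment #5: 0→7→3→5→10 bottleneck 8, total now 24
augment #6: 0→7→4→6→10 bottleneck 9, total now 33

Maximum flow value: 33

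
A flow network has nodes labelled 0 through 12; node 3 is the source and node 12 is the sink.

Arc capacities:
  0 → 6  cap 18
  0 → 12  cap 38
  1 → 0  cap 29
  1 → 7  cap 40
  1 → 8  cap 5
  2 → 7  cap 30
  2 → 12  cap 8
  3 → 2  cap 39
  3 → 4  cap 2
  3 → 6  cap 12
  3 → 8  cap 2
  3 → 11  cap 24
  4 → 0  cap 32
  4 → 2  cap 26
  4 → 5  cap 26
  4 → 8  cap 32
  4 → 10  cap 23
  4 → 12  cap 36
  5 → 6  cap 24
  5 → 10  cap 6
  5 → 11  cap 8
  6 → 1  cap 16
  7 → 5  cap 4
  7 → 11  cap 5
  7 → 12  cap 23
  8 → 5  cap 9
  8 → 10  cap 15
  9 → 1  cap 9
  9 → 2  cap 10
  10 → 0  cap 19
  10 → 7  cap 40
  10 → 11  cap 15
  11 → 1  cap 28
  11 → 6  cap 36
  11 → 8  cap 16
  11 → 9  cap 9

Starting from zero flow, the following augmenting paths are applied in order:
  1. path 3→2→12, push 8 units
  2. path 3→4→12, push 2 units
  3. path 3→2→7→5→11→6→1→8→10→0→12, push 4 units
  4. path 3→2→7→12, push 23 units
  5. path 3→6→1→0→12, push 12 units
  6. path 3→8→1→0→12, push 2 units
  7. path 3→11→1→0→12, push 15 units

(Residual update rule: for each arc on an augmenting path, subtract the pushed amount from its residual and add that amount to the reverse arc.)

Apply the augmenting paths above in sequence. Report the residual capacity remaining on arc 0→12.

Residual capacity of (0,12): 5

after path 1 (3→2→12, push 8): res(0,12)=38
after path 2 (3→4→12, push 2): res(0,12)=38
after path 3 (3→2→7→5→11→6→1→8→10→0→12, push 4): res(0,12)=34
after path 4 (3→2→7→12, push 23): res(0,12)=34
after path 5 (3→6→1→0→12, push 12): res(0,12)=22
after path 6 (3→8→1→0→12, push 2): res(0,12)=20
after path 7 (3→11→1→0→12, push 15): res(0,12)=5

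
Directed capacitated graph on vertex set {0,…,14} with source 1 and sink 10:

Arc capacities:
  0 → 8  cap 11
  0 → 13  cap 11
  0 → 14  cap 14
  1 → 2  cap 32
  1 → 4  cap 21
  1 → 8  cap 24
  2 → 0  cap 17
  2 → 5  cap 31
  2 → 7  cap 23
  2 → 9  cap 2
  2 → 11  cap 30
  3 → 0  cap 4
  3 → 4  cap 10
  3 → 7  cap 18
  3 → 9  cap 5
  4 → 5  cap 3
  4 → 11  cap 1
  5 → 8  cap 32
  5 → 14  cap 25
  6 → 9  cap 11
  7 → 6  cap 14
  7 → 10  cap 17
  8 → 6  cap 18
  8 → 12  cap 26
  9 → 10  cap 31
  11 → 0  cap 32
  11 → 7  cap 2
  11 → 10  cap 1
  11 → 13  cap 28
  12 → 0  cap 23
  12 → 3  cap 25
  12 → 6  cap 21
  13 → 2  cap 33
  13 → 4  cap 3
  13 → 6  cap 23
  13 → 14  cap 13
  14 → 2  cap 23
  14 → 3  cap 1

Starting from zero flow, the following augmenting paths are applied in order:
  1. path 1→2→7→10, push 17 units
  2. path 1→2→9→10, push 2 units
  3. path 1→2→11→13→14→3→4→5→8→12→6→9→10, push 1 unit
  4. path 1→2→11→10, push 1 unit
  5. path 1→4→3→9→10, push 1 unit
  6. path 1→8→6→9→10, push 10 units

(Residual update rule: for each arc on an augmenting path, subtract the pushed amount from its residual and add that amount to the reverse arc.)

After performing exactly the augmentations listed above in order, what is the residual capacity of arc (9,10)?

Residual capacity of (9,10): 17

after path 1 (1→2→7→10, push 17): res(9,10)=31
after path 2 (1→2→9→10, push 2): res(9,10)=29
after path 3 (1→2→11→13→14→3→4→5→8→12→6→9→10, push 1): res(9,10)=28
after path 4 (1→2→11→10, push 1): res(9,10)=28
after path 5 (1→4→3→9→10, push 1): res(9,10)=27
after path 6 (1→8→6→9→10, push 10): res(9,10)=17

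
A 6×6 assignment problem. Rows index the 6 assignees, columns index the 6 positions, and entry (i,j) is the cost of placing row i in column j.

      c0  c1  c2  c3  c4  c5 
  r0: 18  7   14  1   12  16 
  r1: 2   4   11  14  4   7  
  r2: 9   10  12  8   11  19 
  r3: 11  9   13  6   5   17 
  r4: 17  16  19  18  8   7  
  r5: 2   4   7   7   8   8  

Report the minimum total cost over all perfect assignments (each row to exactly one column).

one of 2 optimal assignments: row0→col3 (cost 1), row1→col0 (cost 2), row2→col2 (cost 12), row3→col4 (cost 5), row4→col5 (cost 7), row5→col1 (cost 4)
total = 1 + 2 + 12 + 5 + 7 + 4 = 31

Minimum assignment cost: 31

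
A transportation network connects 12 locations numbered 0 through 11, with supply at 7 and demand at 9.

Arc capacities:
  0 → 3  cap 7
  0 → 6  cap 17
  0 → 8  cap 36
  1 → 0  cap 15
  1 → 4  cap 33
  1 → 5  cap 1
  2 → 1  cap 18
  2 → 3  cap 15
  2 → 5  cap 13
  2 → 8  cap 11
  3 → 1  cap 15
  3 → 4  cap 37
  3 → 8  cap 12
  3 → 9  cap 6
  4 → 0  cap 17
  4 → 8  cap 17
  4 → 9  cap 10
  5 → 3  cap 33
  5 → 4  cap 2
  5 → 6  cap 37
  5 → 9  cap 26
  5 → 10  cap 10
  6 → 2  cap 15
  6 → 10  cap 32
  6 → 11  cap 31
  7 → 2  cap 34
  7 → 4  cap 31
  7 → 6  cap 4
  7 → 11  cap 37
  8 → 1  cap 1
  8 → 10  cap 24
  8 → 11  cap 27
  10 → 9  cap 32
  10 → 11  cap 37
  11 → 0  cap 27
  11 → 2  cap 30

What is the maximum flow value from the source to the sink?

augment #1: 7→4→9 bottleneck 10, total now 10
augment #2: 7→2→3→9 bottleneck 6, total now 16
augment #3: 7→2→5→9 bottleneck 13, total now 29
augment #4: 7→6→10→9 bottleneck 4, total now 33
augment #5: 7→2→1→5→9 bottleneck 1, total now 34
augment #6: 7→2→8→10→9 bottleneck 11, total now 45
augment #7: 7→4→8→10→9 bottleneck 13, total now 58
augment #8: 7→4→0→6→10→9 bottleneck 4, total now 62

Maximum flow value: 62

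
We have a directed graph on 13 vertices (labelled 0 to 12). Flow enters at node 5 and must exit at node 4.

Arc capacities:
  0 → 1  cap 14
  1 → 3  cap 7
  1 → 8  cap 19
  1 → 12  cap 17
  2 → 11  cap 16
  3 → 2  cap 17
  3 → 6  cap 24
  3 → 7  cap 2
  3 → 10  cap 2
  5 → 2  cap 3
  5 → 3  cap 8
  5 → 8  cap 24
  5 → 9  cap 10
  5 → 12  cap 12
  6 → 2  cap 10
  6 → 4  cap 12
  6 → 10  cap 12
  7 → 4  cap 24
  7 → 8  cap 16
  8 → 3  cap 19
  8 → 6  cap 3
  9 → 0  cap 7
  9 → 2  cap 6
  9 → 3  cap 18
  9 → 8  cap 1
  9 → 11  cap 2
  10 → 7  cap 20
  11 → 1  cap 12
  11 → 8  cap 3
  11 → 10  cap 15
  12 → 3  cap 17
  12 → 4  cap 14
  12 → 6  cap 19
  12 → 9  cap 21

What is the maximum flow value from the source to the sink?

Maximum flow value: 48

augment #1: 5→12→4 bottleneck 12, total now 12
augment #2: 5→3→6→4 bottleneck 8, total now 20
augment #3: 5→8→6→4 bottleneck 3, total now 23
augment #4: 5→8→3→6→4 bottleneck 1, total now 24
augment #5: 5→8→3→7→4 bottleneck 2, total now 26
augment #6: 5→2→11→1→12→4 bottleneck 2, total now 28
augment #7: 5→2→11→10→7→4 bottleneck 1, total now 29
augment #8: 5→8→3→10→7→4 bottleneck 2, total now 31
augment #9: 5→9→11→10→7→4 bottleneck 2, total now 33
augment #10: 5→8→3→6→10→7→4 bottleneck 12, total now 45
augment #11: 5→9→2→11→10→7→4 bottleneck 3, total now 48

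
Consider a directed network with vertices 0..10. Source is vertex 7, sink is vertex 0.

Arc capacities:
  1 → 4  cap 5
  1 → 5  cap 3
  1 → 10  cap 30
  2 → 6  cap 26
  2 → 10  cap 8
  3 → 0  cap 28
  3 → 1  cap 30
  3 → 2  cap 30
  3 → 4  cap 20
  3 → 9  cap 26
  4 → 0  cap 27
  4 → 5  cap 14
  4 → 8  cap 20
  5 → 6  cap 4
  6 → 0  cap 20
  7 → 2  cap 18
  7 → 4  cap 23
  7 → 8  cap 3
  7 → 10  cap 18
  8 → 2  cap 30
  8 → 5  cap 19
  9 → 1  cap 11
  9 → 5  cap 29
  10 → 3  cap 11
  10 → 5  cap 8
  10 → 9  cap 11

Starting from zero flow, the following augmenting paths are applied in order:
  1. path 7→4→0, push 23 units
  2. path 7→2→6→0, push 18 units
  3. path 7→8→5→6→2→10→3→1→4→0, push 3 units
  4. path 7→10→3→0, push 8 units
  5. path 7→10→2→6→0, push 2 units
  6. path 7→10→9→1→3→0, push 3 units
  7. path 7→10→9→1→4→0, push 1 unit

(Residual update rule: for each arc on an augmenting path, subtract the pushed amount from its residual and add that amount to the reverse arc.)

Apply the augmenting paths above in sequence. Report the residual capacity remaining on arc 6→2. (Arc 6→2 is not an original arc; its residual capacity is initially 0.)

after path 1 (7→4→0, push 23): res(6,2)=0
after path 2 (7→2→6→0, push 18): res(6,2)=18
after path 3 (7→8→5→6→2→10→3→1→4→0, push 3): res(6,2)=15
after path 4 (7→10→3→0, push 8): res(6,2)=15
after path 5 (7→10→2→6→0, push 2): res(6,2)=17
after path 6 (7→10→9→1→3→0, push 3): res(6,2)=17
after path 7 (7→10→9→1→4→0, push 1): res(6,2)=17

Residual capacity of (6,2): 17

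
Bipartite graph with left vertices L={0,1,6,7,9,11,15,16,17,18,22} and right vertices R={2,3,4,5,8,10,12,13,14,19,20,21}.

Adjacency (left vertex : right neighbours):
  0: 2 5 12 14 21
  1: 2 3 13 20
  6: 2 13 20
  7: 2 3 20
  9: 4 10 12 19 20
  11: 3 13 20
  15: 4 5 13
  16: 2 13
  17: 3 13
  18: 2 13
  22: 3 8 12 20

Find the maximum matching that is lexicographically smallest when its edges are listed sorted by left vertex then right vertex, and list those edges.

Lex-smallest maximum matching: {(0,5), (1,2), (6,13), (7,3), (9,10), (11,20), (15,4), (22,8)}

|M| = 8 (so the lex-smallest maximum matching has 8 edges)
process left vertices in ascending order; for each, take the smallest-labelled available neighbour that still permits 8 edges overall, or leave it unmatched if none does
lex-smallest matching: {0-5, 1-2, 6-13, 7-3, 9-10, 11-20, 15-4, 22-8}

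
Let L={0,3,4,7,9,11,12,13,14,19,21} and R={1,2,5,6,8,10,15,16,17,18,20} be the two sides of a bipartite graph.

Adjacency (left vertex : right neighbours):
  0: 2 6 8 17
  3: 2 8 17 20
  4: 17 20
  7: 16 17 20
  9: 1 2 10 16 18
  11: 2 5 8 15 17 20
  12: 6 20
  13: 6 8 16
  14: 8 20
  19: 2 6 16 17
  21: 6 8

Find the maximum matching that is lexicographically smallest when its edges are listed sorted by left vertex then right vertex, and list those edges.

|M| = 8 (so the lex-smallest maximum matching has 8 edges)
process left vertices in ascending order; for each, take the smallest-labelled available neighbour that still permits 8 edges overall, or leave it unmatched if none does
lex-smallest matching: {0-2, 3-8, 4-17, 7-16, 9-1, 11-5, 12-6, 14-20}

Lex-smallest maximum matching: {(0,2), (3,8), (4,17), (7,16), (9,1), (11,5), (12,6), (14,20)}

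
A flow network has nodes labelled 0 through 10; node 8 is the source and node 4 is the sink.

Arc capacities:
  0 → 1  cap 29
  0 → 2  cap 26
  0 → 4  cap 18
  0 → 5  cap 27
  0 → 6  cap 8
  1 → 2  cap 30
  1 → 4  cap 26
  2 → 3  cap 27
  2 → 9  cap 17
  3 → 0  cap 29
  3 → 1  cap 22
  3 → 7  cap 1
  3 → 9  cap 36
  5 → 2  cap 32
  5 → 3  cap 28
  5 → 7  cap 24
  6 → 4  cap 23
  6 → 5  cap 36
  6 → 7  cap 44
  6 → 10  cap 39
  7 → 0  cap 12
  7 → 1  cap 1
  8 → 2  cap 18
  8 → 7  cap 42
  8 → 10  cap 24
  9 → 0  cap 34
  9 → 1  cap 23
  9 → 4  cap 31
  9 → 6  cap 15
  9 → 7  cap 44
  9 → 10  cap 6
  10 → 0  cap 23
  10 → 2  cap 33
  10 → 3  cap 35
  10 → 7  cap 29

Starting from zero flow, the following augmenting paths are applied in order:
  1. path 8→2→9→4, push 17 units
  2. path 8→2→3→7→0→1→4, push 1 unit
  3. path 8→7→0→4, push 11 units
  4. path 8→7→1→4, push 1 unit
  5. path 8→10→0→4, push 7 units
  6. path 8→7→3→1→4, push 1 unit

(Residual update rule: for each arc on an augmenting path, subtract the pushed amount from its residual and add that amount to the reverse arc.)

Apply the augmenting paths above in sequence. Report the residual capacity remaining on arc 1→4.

Residual capacity of (1,4): 23

after path 1 (8→2→9→4, push 17): res(1,4)=26
after path 2 (8→2→3→7→0→1→4, push 1): res(1,4)=25
after path 3 (8→7→0→4, push 11): res(1,4)=25
after path 4 (8→7→1→4, push 1): res(1,4)=24
after path 5 (8→10→0→4, push 7): res(1,4)=24
after path 6 (8→7→3→1→4, push 1): res(1,4)=23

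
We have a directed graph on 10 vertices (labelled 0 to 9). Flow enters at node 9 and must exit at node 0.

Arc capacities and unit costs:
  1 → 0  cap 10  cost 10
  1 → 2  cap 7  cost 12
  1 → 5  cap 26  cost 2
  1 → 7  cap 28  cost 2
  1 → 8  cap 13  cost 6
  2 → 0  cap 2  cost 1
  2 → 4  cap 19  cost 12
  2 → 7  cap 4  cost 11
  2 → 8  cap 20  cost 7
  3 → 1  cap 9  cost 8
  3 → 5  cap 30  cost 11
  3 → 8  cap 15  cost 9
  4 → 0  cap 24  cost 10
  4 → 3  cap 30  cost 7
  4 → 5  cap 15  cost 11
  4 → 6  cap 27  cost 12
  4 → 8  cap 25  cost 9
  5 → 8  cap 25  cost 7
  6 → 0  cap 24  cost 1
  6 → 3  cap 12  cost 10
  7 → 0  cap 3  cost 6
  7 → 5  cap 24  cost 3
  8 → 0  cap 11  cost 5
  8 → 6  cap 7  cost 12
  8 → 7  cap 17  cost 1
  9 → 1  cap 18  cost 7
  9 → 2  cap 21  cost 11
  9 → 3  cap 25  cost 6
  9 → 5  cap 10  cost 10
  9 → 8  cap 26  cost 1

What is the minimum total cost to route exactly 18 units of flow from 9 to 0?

Minimum cost for 18 units: 142

shortest-cost path #1: 9→8→0 push 11 @ unit cost 6 (adds 66)
shortest-cost path #2: 9→8→7→0 push 3 @ unit cost 8 (adds 24)
shortest-cost path #3: 9→2→0 push 2 @ unit cost 12 (adds 24)
shortest-cost path #4: 9→8→6→0 push 2 @ unit cost 14 (adds 28)
total cost = 142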